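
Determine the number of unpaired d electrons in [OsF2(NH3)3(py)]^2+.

Summing ligand charges against the +2 overall charge gives an oxidation state of +4 for osmium.
Osmium is a group-8 element; Os(IV) is therefore d⁴.
The spin state decides the count: a 5d ion has a large Δₒ and is invariably low-spin.
An octahedral low-spin d⁴ ion is t₂g⁴e_g⁰, giving 2 unpaired electrons.

2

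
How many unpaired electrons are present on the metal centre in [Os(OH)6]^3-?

1 unpaired electron

Summing ligand charges against the −3 overall charge gives an oxidation state of +3 for osmium.
Os sits in group 8, so the d-electron count is 8 − 3 = 5.
The spin state decides the count: a 5d ion has a large Δₒ and is invariably low-spin.
An octahedral low-spin d⁵ ion is t₂g⁵e_g⁰, giving 1 unpaired electron.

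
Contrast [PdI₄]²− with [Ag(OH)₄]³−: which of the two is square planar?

For [PdI₄]²−: Ligand charges: each iodide is −1. With an overall charge of −2 the palladium centre must be in the +2 oxidation state. Palladium is a group-10 element; Pd(II) is therefore d⁸. A 4d d⁸ ion has a large crystal-field splitting; square planar leaves the high-energy d_{x²−y²} orbital empty and maximises CFSE. → square planar.
For [Ag(OH)₄]³−: Each hydroxide is −1; balancing the −3 overall charge requires Ag(I). Silver is a group-11 element; Ag(I) is therefore d¹⁰. A d¹⁰ ion has no crystal-field stabilisation preference between square planar and tetrahedral, so four ligands adopt the sterically favoured tetrahedral geometry. → tetrahedral.

[PdI₄]²−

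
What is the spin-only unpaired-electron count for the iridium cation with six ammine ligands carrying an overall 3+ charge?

Ammonia is neutral; balancing the +3 overall charge requires Ir(III).
Group 9 minus oxidation state 3 gives a d⁶ configuration.
The spin state decides the count: a 5d ion has a large Δₒ and is invariably low-spin.
An octahedral low-spin d⁶ ion is t₂g⁶e_g⁰, giving 0 unpaired electrons.

0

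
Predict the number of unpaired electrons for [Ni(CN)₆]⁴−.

Summing ligand charges against the −4 overall charge gives an oxidation state of +2 for nickel.
Group 10 minus oxidation state 2 gives a d⁸ configuration.
In an octahedral field the d⁸ configuration is t₂g⁶e_g² (only one arrangement possible), giving 2 unpaired electrons.

2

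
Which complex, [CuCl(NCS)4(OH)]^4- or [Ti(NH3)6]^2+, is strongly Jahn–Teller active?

[CuCl(NCS)4(OH)]^4-

[CuCl(NCS)4(OH)]^4-: Summing ligand charges against the −4 overall charge gives an oxidation state of +2 for copper. Cu sits in group 11, so the d-electron count is 11 − 2 = 9. The t₂g⁶e_g³ configuration has an unevenly filled e_g set; the Jahn–Teller theorem predicts a tetragonal distortion (typically axial elongation) to lift the degeneracy.
[Ti(NH3)6]^2+: Ammonia is neutral; balancing the +2 overall charge requires Ti(II). Titanium is a group-4 element; Ti(II) is therefore d². The d² configuration leaves the e_g set evenly filled (or empty) — no strong Jahn–Teller driving force.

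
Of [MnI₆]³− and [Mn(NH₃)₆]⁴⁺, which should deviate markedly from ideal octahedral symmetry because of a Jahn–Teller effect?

[MnI₆]³−: Ligand charges: each iodide is −1. With an overall charge of −3 the manganese centre must be in the +3 oxidation state. Group 7 minus oxidation state 3 gives a d⁴ configuration. Iodide is a weak-field ligand for a first-row metal, so the complex is high-spin. The t₂g³e_g¹ (high-spin) configuration has an unevenly filled e_g set; the Jahn–Teller theorem predicts a tetragonal distortion (typically axial elongation) to lift the degeneracy.
[Mn(NH₃)₆]⁴⁺: Ligand charges: ammonia is neutral. With an overall charge of +4 the manganese centre must be in the +4 oxidation state. Mn sits in group 7, so the d-electron count is 7 − 4 = 3. The d³ configuration leaves the e_g set evenly filled (or empty) — no strong Jahn–Teller driving force.

[MnI₆]³−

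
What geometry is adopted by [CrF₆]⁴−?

octahedral

Summing ligand charges against the −4 overall charge gives an oxidation state of +2 for chromium.
Group 6 minus oxidation state 2 gives a d⁴ configuration.
Coordination number: 6.
Six donors around a single metal centre give an octahedral coordination sphere.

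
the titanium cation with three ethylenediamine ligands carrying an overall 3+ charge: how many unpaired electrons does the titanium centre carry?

Ligand charges: ethylenediamine is neutral. With an overall charge of +3 the titanium centre must be in the +3 oxidation state.
Ti sits in group 4, so the d-electron count is 4 − 3 = 1.
Counting donor atoms: 3×ethylenediamine (bidentate) → 6 donors. Coordination number = 6.
In an octahedral field the d¹ configuration is t₂g¹e_g⁰ (only one arrangement possible), giving 1 unpaired electron.

1 unpaired electron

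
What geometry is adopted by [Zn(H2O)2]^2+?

linear

Ligand charges: water is neutral. With an overall charge of +2 the zinc centre must be in the +2 oxidation state.
Zinc is a group-12 element; Zn(II) is therefore d¹⁰.
Coordination number: 2.
A d¹⁰ ion with only two ligands adopts a linear arrangement (sp hybridisation; no CFSE preference).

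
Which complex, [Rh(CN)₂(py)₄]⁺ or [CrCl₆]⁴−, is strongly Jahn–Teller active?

[CrCl₆]⁴−

[Rh(CN)₂(py)₄]⁺: Summing ligand charges against the +1 overall charge gives an oxidation state of +3 for rhodium. Rhodium is a group-9 element; Rh(III) is therefore d⁶. A 4d ion has a large Δₒ and is invariably low-spin. The d⁶ configuration leaves the e_g set evenly filled (or empty) — no strong Jahn–Teller driving force.
[CrCl₆]⁴−: Each chloride is −1; balancing the −4 overall charge requires Cr(II). Chromium is a group-6 element; Cr(II) is therefore d⁴. Chloride is a weak-field ligand for a first-row metal, so the complex is high-spin. The t₂g³e_g¹ (high-spin) configuration has an unevenly filled e_g set; the Jahn–Teller theorem predicts a tetragonal distortion (typically axial elongation) to lift the degeneracy.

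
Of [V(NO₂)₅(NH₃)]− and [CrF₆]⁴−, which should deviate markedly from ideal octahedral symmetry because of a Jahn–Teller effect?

[V(NO₂)₅(NH₃)]−: Summing ligand charges against the −1 overall charge gives an oxidation state of +4 for vanadium. Group 5 minus oxidation state 4 gives a d¹ configuration. The d¹ configuration leaves the e_g set evenly filled (or empty) — no strong Jahn–Teller driving force.
[CrF₆]⁴−: Summing ligand charges against the −4 overall charge gives an oxidation state of +2 for chromium. Group 6 minus oxidation state 2 gives a d⁴ configuration. Fluoride is a weak-field ligand for a first-row metal, so the complex is high-spin. The t₂g³e_g¹ (high-spin) configuration has an unevenly filled e_g set; the Jahn–Teller theorem predicts a tetragonal distortion (typically axial elongation) to lift the degeneracy.

[CrF₆]⁴−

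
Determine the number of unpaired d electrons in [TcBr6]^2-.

3 unpaired electrons

Each bromide is −1; balancing the −2 overall charge requires Tc(IV).
Technetium is a group-7 element; Tc(IV) is therefore d³.
In an octahedral field the d³ configuration is t₂g³e_g⁰ (only one arrangement possible), giving 3 unpaired electrons.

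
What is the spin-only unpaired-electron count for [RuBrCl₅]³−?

1

Summing ligand charges against the −3 overall charge gives an oxidation state of +3 for ruthenium.
Group 8 minus oxidation state 3 gives a d⁵ configuration.
The spin state decides the count: a 4d ion has a large Δₒ and is invariably low-spin.
An octahedral low-spin d⁵ ion is t₂g⁵e_g⁰, giving 1 unpaired electron.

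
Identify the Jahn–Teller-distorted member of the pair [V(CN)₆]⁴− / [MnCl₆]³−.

[MnCl₆]³−

[V(CN)₆]⁴−: Summing ligand charges against the −4 overall charge gives an oxidation state of +2 for vanadium. Group 5 minus oxidation state 2 gives a d³ configuration. The d³ configuration leaves the e_g set evenly filled (or empty) — no strong Jahn–Teller driving force.
[MnCl₆]³−: Summing ligand charges against the −3 overall charge gives an oxidation state of +3 for manganese. Manganese is a group-7 element; Mn(III) is therefore d⁴. Chloride is a weak-field ligand for a first-row metal, so the complex is high-spin. The t₂g³e_g¹ (high-spin) configuration has an unevenly filled e_g set; the Jahn–Teller theorem predicts a tetragonal distortion (typically axial elongation) to lift the degeneracy.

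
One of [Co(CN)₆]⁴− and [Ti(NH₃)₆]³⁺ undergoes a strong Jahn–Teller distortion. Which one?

[Co(CN)₆]⁴−: Ligand charges: each cyanide is −1. With an overall charge of −4 the cobalt centre must be in the +2 oxidation state. Cobalt is a group-9 element; Co(II) is therefore d⁷. Cyanide is a strong-field ligand (high in the spectrochemical series) for a first-row metal, so the complex is low-spin. The t₂g⁶e_g¹ (low-spin) configuration has an unevenly filled e_g set; the Jahn–Teller theorem predicts a tetragonal distortion (typically axial elongation) to lift the degeneracy.
[Ti(NH₃)₆]³⁺: Ligand charges: ammonia is neutral. With an overall charge of +3 the titanium centre must be in the +3 oxidation state. Group 4 minus oxidation state 3 gives a d¹ configuration. The d¹ configuration leaves the e_g set evenly filled (or empty) — no strong Jahn–Teller driving force.

[Co(CN)₆]⁴−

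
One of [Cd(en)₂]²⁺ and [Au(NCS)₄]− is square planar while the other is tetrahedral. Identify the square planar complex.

For [Cd(en)₂]²⁺: Summing ligand charges against the +2 overall charge gives an oxidation state of +2 for cadmium. Cd sits in group 12, so the d-electron count is 12 − 2 = 10. A d¹⁰ ion has no crystal-field stabilisation preference between square planar and tetrahedral, so four ligands adopt the sterically favoured tetrahedral geometry. → tetrahedral.
For [Au(NCS)₄]−: Each isothiocyanate is −1; balancing the −1 overall charge requires Au(III). Gold is a group-11 element; Au(III) is therefore d⁸. A 5d d⁸ ion has a large crystal-field splitting; square planar leaves the high-energy d_{x²−y²} orbital empty and maximises CFSE. → square planar.

[Au(NCS)₄]−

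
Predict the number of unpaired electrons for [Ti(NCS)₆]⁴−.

2

Ligand charges: each isothiocyanate is −1. With an overall charge of −4 the titanium centre must be in the +2 oxidation state.
Group 4 minus oxidation state 2 gives a d² configuration.
In an octahedral field the d² configuration is t₂g²e_g⁰ (only one arrangement possible), giving 2 unpaired electrons.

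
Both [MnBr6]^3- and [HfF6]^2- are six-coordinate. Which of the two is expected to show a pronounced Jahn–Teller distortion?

[MnBr6]^3-: Each bromide is −1; balancing the −3 overall charge requires Mn(III). Manganese is a group-7 element; Mn(III) is therefore d⁴. Bromide is a weak-field ligand for a first-row metal, so the complex is high-spin. The t₂g³e_g¹ (high-spin) configuration has an unevenly filled e_g set; the Jahn–Teller theorem predicts a tetragonal distortion (typically axial elongation) to lift the degeneracy.
[HfF6]^2-: Summing ligand charges against the −2 overall charge gives an oxidation state of +4 for hafnium. Group 4 minus oxidation state 4 gives a d⁰ configuration. The d⁰ configuration leaves the e_g set evenly filled (or empty) — no strong Jahn–Teller driving force.

[MnBr6]^3-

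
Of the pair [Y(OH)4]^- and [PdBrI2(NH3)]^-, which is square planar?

[PdBrI2(NH3)]^-

For [Y(OH)4]^-: Each hydroxide is −1; balancing the −1 overall charge requires Y(III). Y sits in group 3, so the d-electron count is 3 − 3 = 0. A d⁰ ion has no crystal-field stabilisation preference between square planar and tetrahedral, so four ligands adopt the sterically favoured tetrahedral geometry. → tetrahedral.
For [PdBrI2(NH3)]^-: Summing ligand charges against the −1 overall charge gives an oxidation state of +2 for palladium. Group 10 minus oxidation state 2 gives a d⁸ configuration. A 4d d⁸ ion has a large crystal-field splitting; square planar leaves the high-energy d_{x²−y²} orbital empty and maximises CFSE. → square planar.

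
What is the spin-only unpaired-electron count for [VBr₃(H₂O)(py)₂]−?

Each bromide is −1; water is neutral; pyridine is neutral; balancing the −1 overall charge requires V(II).
V sits in group 5, so the d-electron count is 5 − 2 = 3.
In an octahedral field the d³ configuration is t₂g³e_g⁰ (only one arrangement possible), giving 3 unpaired electrons.

3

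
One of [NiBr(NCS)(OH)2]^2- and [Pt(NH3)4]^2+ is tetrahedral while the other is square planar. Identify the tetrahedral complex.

[NiBr(NCS)(OH)2]^2-

For [NiBr(NCS)(OH)2]^2-: Each bromide is −1; each isothiocyanate is −1; each hydroxide is −1; balancing the −2 overall charge requires Ni(II). Group 10 minus oxidation state 2 gives a d⁸ configuration. Bromide, hydroxide, and isothiocyanate are weak-field ligands. With weak-field ligands the CFSE gain from square planar is small, so a 3d d⁸ ion takes the sterically preferred tetrahedral geometry. → tetrahedral.
For [Pt(NH3)4]^2+: Summing ligand charges against the +2 overall charge gives an oxidation state of +2 for platinum. Platinum is a group-10 element; Pt(II) is therefore d⁸. A 5d d⁸ ion has a large crystal-field splitting; square planar leaves the high-energy d_{x²−y²} orbital empty and maximises CFSE. → square planar.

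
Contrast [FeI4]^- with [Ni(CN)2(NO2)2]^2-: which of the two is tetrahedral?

[FeI4]^-

For [FeI4]^-: Each iodide is −1; balancing the −1 overall charge requires Fe(III). Iron is a group-8 element; Fe(III) is therefore d⁵. A high-spin d⁵ ion has zero CFSE in either geometry, so four ligands adopt the sterically favoured tetrahedral geometry. → tetrahedral.
For [Ni(CN)2(NO2)2]^2-: Each cyanide is −1; each nitro (N-bound nitrite) is −1; balancing the −2 overall charge requires Ni(II). Nickel is a group-10 element; Ni(II) is therefore d⁸. Cyanide and nitro (N-bound nitrite) are strong-field ligands (high in the spectrochemical series). A 3d d⁸ ion with strong-field ligands gains enough CFSE to favour square planar over tetrahedral. → square planar.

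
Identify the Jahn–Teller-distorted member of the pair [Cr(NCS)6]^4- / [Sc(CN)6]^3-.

[Cr(NCS)6]^4-

[Cr(NCS)6]^4-: Each isothiocyanate is −1; balancing the −4 overall charge requires Cr(II). Group 6 minus oxidation state 2 gives a d⁴ configuration. Isothiocyanate is a weak-field ligand for a first-row metal, so the complex is high-spin. The t₂g³e_g¹ (high-spin) configuration has an unevenly filled e_g set; the Jahn–Teller theorem predicts a tetragonal distortion (typically axial elongation) to lift the degeneracy.
[Sc(CN)6]^3-: Ligand charges: each cyanide is −1. With an overall charge of −3 the scandium centre must be in the +3 oxidation state. Sc sits in group 3, so the d-electron count is 3 − 3 = 0. The d⁰ configuration leaves the e_g set evenly filled (or empty) — no strong Jahn–Teller driving force.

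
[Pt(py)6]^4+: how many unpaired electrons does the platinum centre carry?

Summing ligand charges against the +4 overall charge gives an oxidation state of +4 for platinum.
Platinum is a group-10 element; Pt(IV) is therefore d⁶.
The spin state decides the count: a 5d ion has a large Δₒ and is invariably low-spin.
An octahedral low-spin d⁶ ion is t₂g⁶e_g⁰, giving 0 unpaired electrons.

0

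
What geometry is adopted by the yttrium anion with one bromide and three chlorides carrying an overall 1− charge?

tetrahedral

Summing ligand charges against the −1 overall charge gives an oxidation state of +3 for yttrium.
Y sits in group 3, so the d-electron count is 3 − 3 = 0.
Coordination number: 4.
A d⁰ ion has no crystal-field stabilisation preference between square planar and tetrahedral, so four ligands adopt the sterically favoured tetrahedral geometry.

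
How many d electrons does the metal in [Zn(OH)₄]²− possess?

d¹⁰

Summing ligand charges against the −2 overall charge gives an oxidation state of +2 for zinc.
Zinc is a group-12 element; Zn(II) is therefore d¹⁰.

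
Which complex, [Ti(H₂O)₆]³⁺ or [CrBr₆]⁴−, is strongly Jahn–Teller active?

[Ti(H₂O)₆]³⁺: Water is neutral; balancing the +3 overall charge requires Ti(III). Ti sits in group 4, so the d-electron count is 4 − 3 = 1. The d¹ configuration leaves the e_g set evenly filled (or empty) — no strong Jahn–Teller driving force.
[CrBr₆]⁴−: Ligand charges: each bromide is −1. With an overall charge of −4 the chromium centre must be in the +2 oxidation state. Cr sits in group 6, so the d-electron count is 6 − 2 = 4. Bromide is a weak-field ligand for a first-row metal, so the complex is high-spin. The t₂g³e_g¹ (high-spin) configuration has an unevenly filled e_g set; the Jahn–Teller theorem predicts a tetragonal distortion (typically axial elongation) to lift the degeneracy.

[CrBr₆]⁴−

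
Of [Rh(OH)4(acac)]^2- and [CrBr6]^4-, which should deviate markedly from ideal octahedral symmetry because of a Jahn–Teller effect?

[Rh(OH)4(acac)]^2-: Each hydroxide is −1; each acetylacetonate is −1; balancing the −2 overall charge requires Rh(III). Group 9 minus oxidation state 3 gives a d⁶ configuration. A 4d ion has a large Δₒ and is invariably low-spin. The d⁶ configuration leaves the e_g set evenly filled (or empty) — no strong Jahn–Teller driving force.
[CrBr6]^4-: Each bromide is −1; balancing the −4 overall charge requires Cr(II). Chromium is a group-6 element; Cr(II) is therefore d⁴. Bromide is a weak-field ligand for a first-row metal, so the complex is high-spin. The t₂g³e_g¹ (high-spin) configuration has an unevenly filled e_g set; the Jahn–Teller theorem predicts a tetragonal distortion (typically axial elongation) to lift the degeneracy.

[CrBr6]^4-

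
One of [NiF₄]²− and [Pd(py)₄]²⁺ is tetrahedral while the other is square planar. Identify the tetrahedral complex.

For [NiF₄]²−: Ligand charges: each fluoride is −1. With an overall charge of −2 the nickel centre must be in the +2 oxidation state. Nickel is a group-10 element; Ni(II) is therefore d⁸. Fluoride is a weak-field ligand. With weak-field ligands the CFSE gain from square planar is small, so a 3d d⁸ ion takes the sterically preferred tetrahedral geometry. → tetrahedral.
For [Pd(py)₄]²⁺: Ligand charges: pyridine is neutral. With an overall charge of +2 the palladium centre must be in the +2 oxidation state. Palladium is a group-10 element; Pd(II) is therefore d⁸. A 4d d⁸ ion has a large crystal-field splitting; square planar leaves the high-energy d_{x²−y²} orbital empty and maximises CFSE. → square planar.

[NiF₄]²−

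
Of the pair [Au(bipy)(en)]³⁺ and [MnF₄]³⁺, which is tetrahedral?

[MnF₄]³⁺

For [Au(bipy)(en)]³⁺: Summing ligand charges against the +3 overall charge gives an oxidation state of +3 for gold. Gold is a group-11 element; Au(III) is therefore d⁸. A 5d d⁸ ion has a large crystal-field splitting; square planar leaves the high-energy d_{x²−y²} orbital empty and maximises CFSE. → square planar.
For [MnF₄]³⁺: Summing ligand charges against the +3 overall charge gives an oxidation state of +7 for manganese. Manganese is a group-7 element; Mn(VII) is therefore d⁰. A d⁰ ion has no crystal-field stabilisation preference between square planar and tetrahedral, so four ligands adopt the sterically favoured tetrahedral geometry. → tetrahedral.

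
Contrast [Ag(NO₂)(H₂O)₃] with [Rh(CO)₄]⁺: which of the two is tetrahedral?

[Ag(NO₂)(H₂O)₃]

For [Ag(NO₂)(H₂O)₃]: Ligand charges: each nitro (N-bound nitrite) is −1; water is neutral. With an overall charge of 0 the silver centre must be in the +1 oxidation state. Ag sits in group 11, so the d-electron count is 11 − 1 = 10. A d¹⁰ ion has no crystal-field stabilisation preference between square planar and tetrahedral, so four ligands adopt the sterically favoured tetrahedral geometry. → tetrahedral.
For [Rh(CO)₄]⁺: Carbonyl is neutral; balancing the +1 overall charge requires Rh(I). Rhodium is a group-9 element; Rh(I) is therefore d⁸. A 4d d⁸ ion has a large crystal-field splitting; square planar leaves the high-energy d_{x²−y²} orbital empty and maximises CFSE. → square planar.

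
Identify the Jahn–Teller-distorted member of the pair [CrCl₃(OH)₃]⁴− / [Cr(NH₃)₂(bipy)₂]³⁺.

[CrCl₃(OH)₃]⁴−

[CrCl₃(OH)₃]⁴−: Summing ligand charges against the −4 overall charge gives an oxidation state of +2 for chromium. Chromium is a group-6 element; Cr(II) is therefore d⁴. Chloride and hydroxide are weak-field ligands for a first-row metal, so the complex is high-spin. The t₂g³e_g¹ (high-spin) configuration has an unevenly filled e_g set; the Jahn–Teller theorem predicts a tetragonal distortion (typically axial elongation) to lift the degeneracy.
[Cr(NH₃)₂(bipy)₂]³⁺: Summing ligand charges against the +3 overall charge gives an oxidation state of +3 for chromium. Chromium is a group-6 element; Cr(III) is therefore d³. The d³ configuration leaves the e_g set evenly filled (or empty) — no strong Jahn–Teller driving force.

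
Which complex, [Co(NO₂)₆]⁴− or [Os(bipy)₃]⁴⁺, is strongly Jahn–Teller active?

[Co(NO₂)₆]⁴−

[Co(NO₂)₆]⁴−: Ligand charges: each nitro (N-bound nitrite) is −1. With an overall charge of −4 the cobalt centre must be in the +2 oxidation state. Cobalt is a group-9 element; Co(II) is therefore d⁷. Nitro (N-bound nitrite) is a strong-field ligand (high in the spectrochemical series) for a first-row metal, so the complex is low-spin. The t₂g⁶e_g¹ (low-spin) configuration has an unevenly filled e_g set; the Jahn–Teller theorem predicts a tetragonal distortion (typically axial elongation) to lift the degeneracy.
[Os(bipy)₃]⁴⁺: 2,2′-bipyridine is neutral; balancing the +4 overall charge requires Os(IV). Os sits in group 8, so the d-electron count is 8 − 4 = 4. A 5d ion has a large Δₒ and is invariably low-spin. The d⁴ configuration leaves the e_g set evenly filled (or empty) — no strong Jahn–Teller driving force.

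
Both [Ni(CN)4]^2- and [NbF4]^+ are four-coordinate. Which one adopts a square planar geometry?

For [Ni(CN)4]^2-: Each cyanide is −1; balancing the −2 overall charge requires Ni(II). Ni sits in group 10, so the d-electron count is 10 − 2 = 8. Cyanide is a strong-field ligand (high in the spectrochemical series). A 3d d⁸ ion with strong-field ligands gains enough CFSE to favour square planar over tetrahedral. → square planar.
For [NbF4]^+: Ligand charges: each fluoride is −1. With an overall charge of +1 the niobium centre must be in the +5 oxidation state. Niobium is a group-5 element; Nb(V) is therefore d⁰. A d⁰ ion has no crystal-field stabilisation preference between square planar and tetrahedral, so four ligands adopt the sterically favoured tetrahedral geometry. → tetrahedral.

[Ni(CN)4]^2-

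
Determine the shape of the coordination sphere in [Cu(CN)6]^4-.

Each cyanide is −1; balancing the −4 overall charge requires Cu(II).
Cu sits in group 11, so the d-electron count is 11 − 2 = 9.
Coordination number: 6.
Six donors around a single metal centre give an octahedral coordination sphere.

octahedral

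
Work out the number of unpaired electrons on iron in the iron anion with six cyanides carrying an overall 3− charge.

Ligand charges: each cyanide is −1. With an overall charge of −3 the iron centre must be in the +3 oxidation state.
Group 8 minus oxidation state 3 gives a d⁵ configuration.
The spin state decides the count: Cyanide is a strong-field ligand (high in the spectrochemical series) for a first-row metal, so the complex is low-spin.
An octahedral low-spin d⁵ ion is t₂g⁵e_g⁰, giving 1 unpaired electron.

1 unpaired electron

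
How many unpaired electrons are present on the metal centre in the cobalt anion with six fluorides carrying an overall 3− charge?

Summing ligand charges against the −3 overall charge gives an oxidation state of +3 for cobalt.
Cobalt is a group-9 element; Co(III) is therefore d⁶.
The spin state decides the count: fluoride is the one ligand weak enough to leave Co(III) high-spin — [CoF₆]³⁻ is the classic exception.
An octahedral high-spin d⁶ ion is t₂g⁴e_g², giving 4 unpaired electrons.

4 unpaired electrons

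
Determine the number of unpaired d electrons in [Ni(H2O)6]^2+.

Water is neutral; balancing the +2 overall charge requires Ni(II).
Group 10 minus oxidation state 2 gives a d⁸ configuration.
In an octahedral field the d⁸ configuration is t₂g⁶e_g² (only one arrangement possible), giving 2 unpaired electrons.

2 unpaired electrons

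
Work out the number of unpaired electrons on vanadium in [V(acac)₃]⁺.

1 unpaired electron

Summing ligand charges against the +1 overall charge gives an oxidation state of +4 for vanadium.
Group 5 minus oxidation state 4 gives a d¹ configuration.
Counting donor atoms: 3×acetylacetonate (bidentate) → 6 donors. Coordination number = 6.
In an octahedral field the d¹ configuration is t₂g¹e_g⁰ (only one arrangement possible), giving 1 unpaired electron.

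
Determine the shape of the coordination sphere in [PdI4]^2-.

square planar

Ligand charges: each iodide is −1. With an overall charge of −2 the palladium centre must be in the +2 oxidation state.
Group 10 minus oxidation state 2 gives a d⁸ configuration.
Coordination number: 4.
A 4d d⁸ ion has a large crystal-field splitting; square planar leaves the high-energy d_{x²−y²} orbital empty and maximises CFSE.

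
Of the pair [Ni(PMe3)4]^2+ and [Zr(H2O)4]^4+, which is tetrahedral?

[Zr(H2O)4]^4+

For [Ni(PMe3)4]^2+: Trimethylphosphine is neutral; balancing the +2 overall charge requires Ni(II). Nickel is a group-10 element; Ni(II) is therefore d⁸. Trimethylphosphine is a strong-field ligand (high in the spectrochemical series). A 3d d⁸ ion with strong-field ligands gains enough CFSE to favour square planar over tetrahedral. → square planar.
For [Zr(H2O)4]^4+: Water is neutral; balancing the +4 overall charge requires Zr(IV). Group 4 minus oxidation state 4 gives a d⁰ configuration. A d⁰ ion has no crystal-field stabilisation preference between square planar and tetrahedral, so four ligands adopt the sterically favoured tetrahedral geometry. → tetrahedral.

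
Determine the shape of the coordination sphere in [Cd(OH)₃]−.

Ligand charges: each hydroxide is −1. With an overall charge of −1 the cadmium centre must be in the +2 oxidation state.
Cadmium is a group-12 element; Cd(II) is therefore d¹⁰.
With 3 monodentate ligands the coordination number is 3.
Three ligands around a d¹⁰ centre minimise repulsion in a trigonal-planar arrangement.

trigonal planar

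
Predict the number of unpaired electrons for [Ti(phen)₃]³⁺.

1

1,10-phenanthroline is neutral; balancing the +3 overall charge requires Ti(III).
Group 4 minus oxidation state 3 gives a d¹ configuration.
Counting donor atoms: 3×1,10-phenanthroline (bidentate) → 6 donors. Coordination number = 6.
In an octahedral field the d¹ configuration is t₂g¹e_g⁰ (only one arrangement possible), giving 1 unpaired electron.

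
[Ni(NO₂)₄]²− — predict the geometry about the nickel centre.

square planar

Summing ligand charges against the −2 overall charge gives an oxidation state of +2 for nickel.
Nickel is a group-10 element; Ni(II) is therefore d⁸.
With 4 monodentate ligands the coordination number is 4.
Nitro (N-bound nitrite) is a strong-field ligand (high in the spectrochemical series).
A 3d d⁸ ion with strong-field ligands gains enough CFSE to favour square planar over tetrahedral.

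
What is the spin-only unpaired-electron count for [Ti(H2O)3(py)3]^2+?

Summing ligand charges against the +2 overall charge gives an oxidation state of +2 for titanium.
Titanium is a group-4 element; Ti(II) is therefore d².
In an octahedral field the d² configuration is t₂g²e_g⁰ (only one arrangement possible), giving 2 unpaired electrons.

2 unpaired electrons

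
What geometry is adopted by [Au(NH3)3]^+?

Ligand charges: ammonia is neutral. With an overall charge of +1 the gold centre must be in the +1 oxidation state.
Gold is a group-11 element; Au(I) is therefore d¹⁰.
With 3 monodentate ligands the coordination number is 3.
Three ligands around a d¹⁰ centre minimise repulsion in a trigonal-planar arrangement.

trigonal planar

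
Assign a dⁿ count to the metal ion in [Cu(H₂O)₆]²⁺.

d⁹

Summing ligand charges against the +2 overall charge gives an oxidation state of +2 for copper.
Group 11 minus oxidation state 2 gives a d⁹ configuration.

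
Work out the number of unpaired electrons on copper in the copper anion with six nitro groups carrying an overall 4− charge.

Ligand charges: each nitro (N-bound nitrite) is −1. With an overall charge of −4 the copper centre must be in the +2 oxidation state.
Copper is a group-11 element; Cu(II) is therefore d⁹.
In an octahedral field the d⁹ configuration is t₂g⁶e_g³ (only one arrangement possible), giving 1 unpaired electron.

1 unpaired electron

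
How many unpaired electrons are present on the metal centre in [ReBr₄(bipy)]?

3 unpaired electrons

Summing ligand charges against the 0 overall charge gives an oxidation state of +4 for rhenium.
Rhenium is a group-7 element; Re(IV) is therefore d³.
Counting donor atoms: 4×bromide (monodentate) → 4 donors; 1×2,2′-bipyridine (bidentate) → 2 donors. Coordination number = 6.
In an octahedral field the d³ configuration is t₂g³e_g⁰ (only one arrangement possible), giving 3 unpaired electrons.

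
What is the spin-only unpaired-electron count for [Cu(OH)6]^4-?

Summing ligand charges against the −4 overall charge gives an oxidation state of +2 for copper.
Copper is a group-11 element; Cu(II) is therefore d⁹.
In an octahedral field the d⁹ configuration is t₂g⁶e_g³ (only one arrangement possible), giving 1 unpaired electron.

1 unpaired electron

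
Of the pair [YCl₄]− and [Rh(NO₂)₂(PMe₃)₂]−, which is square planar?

For [YCl₄]−: Ligand charges: each chloride is −1. With an overall charge of −1 the yttrium centre must be in the +3 oxidation state. Yttrium is a group-3 element; Y(III) is therefore d⁰. A d⁰ ion has no crystal-field stabilisation preference between square planar and tetrahedral, so four ligands adopt the sterically favoured tetrahedral geometry. → tetrahedral.
For [Rh(NO₂)₂(PMe₃)₂]−: Each nitro (N-bound nitrite) is −1; trimethylphosphine is neutral; balancing the −1 overall charge requires Rh(I). Group 9 minus oxidation state 1 gives a d⁸ configuration. A 4d d⁸ ion has a large crystal-field splitting; square planar leaves the high-energy d_{x²−y²} orbital empty and maximises CFSE. → square planar.

[Rh(NO₂)₂(PMe₃)₂]−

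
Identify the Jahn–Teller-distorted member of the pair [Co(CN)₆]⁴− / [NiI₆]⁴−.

[Co(CN)₆]⁴−: Summing ligand charges against the −4 overall charge gives an oxidation state of +2 for cobalt. Group 9 minus oxidation state 2 gives a d⁷ configuration. Cyanide is a strong-field ligand (high in the spectrochemical series) for a first-row metal, so the complex is low-spin. The t₂g⁶e_g¹ (low-spin) configuration has an unevenly filled e_g set; the Jahn–Teller theorem predicts a tetragonal distortion (typically axial elongation) to lift the degeneracy.
[NiI₆]⁴−: Summing ligand charges against the −4 overall charge gives an oxidation state of +2 for nickel. Ni sits in group 10, so the d-electron count is 10 − 2 = 8. The d⁸ configuration leaves the e_g set evenly filled (or empty) — no strong Jahn–Teller driving force.

[Co(CN)₆]⁴−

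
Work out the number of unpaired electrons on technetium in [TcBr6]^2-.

3

Each bromide is −1; balancing the −2 overall charge requires Tc(IV).
Technetium is a group-7 element; Tc(IV) is therefore d³.
In an octahedral field the d³ configuration is t₂g³e_g⁰ (only one arrangement possible), giving 3 unpaired electrons.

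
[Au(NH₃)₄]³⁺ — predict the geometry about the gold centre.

Ammonia is neutral; balancing the +3 overall charge requires Au(III).
Group 11 minus oxidation state 3 gives a d⁸ configuration.
Coordination number: 4.
A 5d d⁸ ion has a large crystal-field splitting; square planar leaves the high-energy d_{x²−y²} orbital empty and maximises CFSE.

square planar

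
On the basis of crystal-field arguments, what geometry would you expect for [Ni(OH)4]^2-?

Ligand charges: each hydroxide is −1. With an overall charge of −2 the nickel centre must be in the +2 oxidation state.
Nickel is a group-10 element; Ni(II) is therefore d⁸.
With 4 monodentate ligands the coordination number is 4.
Hydroxide is a weak-field ligand.
With weak-field ligands the CFSE gain from square planar is small, so a 3d d⁸ ion takes the sterically preferred tetrahedral geometry.

tetrahedral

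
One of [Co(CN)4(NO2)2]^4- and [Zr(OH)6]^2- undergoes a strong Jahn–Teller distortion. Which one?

[Co(CN)4(NO2)2]^4-

[Co(CN)4(NO2)2]^4-: Each cyanide is −1; each nitro (N-bound nitrite) is −1; balancing the −4 overall charge requires Co(II). Cobalt is a group-9 element; Co(II) is therefore d⁷. Cyanide and nitro (N-bound nitrite) are strong-field ligands (high in the spectrochemical series) for a first-row metal, so the complex is low-spin. The t₂g⁶e_g¹ (low-spin) configuration has an unevenly filled e_g set; the Jahn–Teller theorem predicts a tetragonal distortion (typically axial elongation) to lift the degeneracy.
[Zr(OH)6]^2-: Each hydroxide is −1; balancing the −2 overall charge requires Zr(IV). Zr sits in group 4, so the d-electron count is 4 − 4 = 0. The d⁰ configuration leaves the e_g set evenly filled (or empty) — no strong Jahn–Teller driving force.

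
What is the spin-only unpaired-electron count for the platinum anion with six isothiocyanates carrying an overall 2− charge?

Ligand charges: each isothiocyanate is −1. With an overall charge of −2 the platinum centre must be in the +4 oxidation state.
Pt sits in group 10, so the d-electron count is 10 − 4 = 6.
The spin state decides the count: a 5d ion has a large Δₒ and is invariably low-spin.
An octahedral low-spin d⁶ ion is t₂g⁶e_g⁰, giving 0 unpaired electrons.

0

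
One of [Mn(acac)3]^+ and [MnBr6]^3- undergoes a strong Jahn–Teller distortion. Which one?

[Mn(acac)3]^+: Summing ligand charges against the +1 overall charge gives an oxidation state of +4 for manganese. Mn sits in group 7, so the d-electron count is 7 − 4 = 3. The d³ configuration leaves the e_g set evenly filled (or empty) — no strong Jahn–Teller driving force.
[MnBr6]^3-: Summing ligand charges against the −3 overall charge gives an oxidation state of +3 for manganese. Manganese is a group-7 element; Mn(III) is therefore d⁴. Bromide is a weak-field ligand for a first-row metal, so the complex is high-spin. The t₂g³e_g¹ (high-spin) configuration has an unevenly filled e_g set; the Jahn–Teller theorem predicts a tetragonal distortion (typically axial elongation) to lift the degeneracy.

[MnBr6]^3-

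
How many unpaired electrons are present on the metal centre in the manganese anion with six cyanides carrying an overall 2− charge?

3 unpaired electrons

Ligand charges: each cyanide is −1. With an overall charge of −2 the manganese centre must be in the +4 oxidation state.
Mn sits in group 7, so the d-electron count is 7 − 4 = 3.
In an octahedral field the d³ configuration is t₂g³e_g⁰ (only one arrangement possible), giving 3 unpaired electrons.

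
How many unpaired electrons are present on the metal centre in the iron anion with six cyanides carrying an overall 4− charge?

Each cyanide is −1; balancing the −4 overall charge requires Fe(II).
Iron is a group-8 element; Fe(II) is therefore d⁶.
The spin state decides the count: Cyanide is a strong-field ligand (high in the spectrochemical series) for a first-row metal, so the complex is low-spin.
An octahedral low-spin d⁶ ion is t₂g⁶e_g⁰, giving 0 unpaired electrons.

0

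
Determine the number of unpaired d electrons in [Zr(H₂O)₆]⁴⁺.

0 unpaired electrons

Ligand charges: water is neutral. With an overall charge of +4 the zirconium centre must be in the +4 oxidation state.
Group 4 minus oxidation state 4 gives a d⁰ configuration.
In an octahedral field the d⁰ configuration is t₂g⁰e_g⁰, giving 0 unpaired electrons.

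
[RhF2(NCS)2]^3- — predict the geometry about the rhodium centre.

square planar

Each fluoride is −1; each isothiocyanate is −1; balancing the −3 overall charge requires Rh(I).
Group 9 minus oxidation state 1 gives a d⁸ configuration.
With 4 monodentate ligands the coordination number is 4.
A 4d d⁸ ion has a large crystal-field splitting; square planar leaves the high-energy d_{x²−y²} orbital empty and maximises CFSE.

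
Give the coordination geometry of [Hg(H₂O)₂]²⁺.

linear

Water is neutral; balancing the +2 overall charge requires Hg(II).
Mercury is a group-12 element; Hg(II) is therefore d¹⁰.
Coordination number: 2.
A d¹⁰ ion with only two ligands adopts a linear arrangement (sp hybridisation; no CFSE preference).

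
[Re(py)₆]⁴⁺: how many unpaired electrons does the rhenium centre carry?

Ligand charges: pyridine is neutral. With an overall charge of +4 the rhenium centre must be in the +4 oxidation state.
Group 7 minus oxidation state 4 gives a d³ configuration.
In an octahedral field the d³ configuration is t₂g³e_g⁰ (only one arrangement possible), giving 3 unpaired electrons.

3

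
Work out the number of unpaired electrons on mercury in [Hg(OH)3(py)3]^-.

0 unpaired electrons

Summing ligand charges against the −1 overall charge gives an oxidation state of +2 for mercury.
Hg sits in group 12, so the d-electron count is 12 − 2 = 10.
In an octahedral field the d¹⁰ configuration is t₂g⁶e_g⁴, giving 0 unpaired electrons.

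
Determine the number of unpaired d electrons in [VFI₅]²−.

Summing ligand charges against the −2 overall charge gives an oxidation state of +4 for vanadium.
Group 5 minus oxidation state 4 gives a d¹ configuration.
In an octahedral field the d¹ configuration is t₂g¹e_g⁰ (only one arrangement possible), giving 1 unpaired electron.

1 unpaired electron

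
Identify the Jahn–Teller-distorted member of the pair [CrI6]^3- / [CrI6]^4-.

[CrI6]^4-

[CrI6]^3-: Summing ligand charges against the −3 overall charge gives an oxidation state of +3 for chromium. Cr sits in group 6, so the d-electron count is 6 − 3 = 3. The d³ configuration leaves the e_g set evenly filled (or empty) — no strong Jahn–Teller driving force.
[CrI6]^4-: Each iodide is −1; balancing the −4 overall charge requires Cr(II). Chromium is a group-6 element; Cr(II) is therefore d⁴. Iodide is a weak-field ligand for a first-row metal, so the complex is high-spin. The t₂g³e_g¹ (high-spin) configuration has an unevenly filled e_g set; the Jahn–Teller theorem predicts a tetragonal distortion (typically axial elongation) to lift the degeneracy.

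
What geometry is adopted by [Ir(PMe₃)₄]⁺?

Ligand charges: trimethylphosphine is neutral. With an overall charge of +1 the iridium centre must be in the +1 oxidation state.
Iridium is a group-9 element; Ir(I) is therefore d⁸.
Coordination number: 4.
A 5d d⁸ ion has a large crystal-field splitting; square planar leaves the high-energy d_{x²−y²} orbital empty and maximises CFSE.

square planar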